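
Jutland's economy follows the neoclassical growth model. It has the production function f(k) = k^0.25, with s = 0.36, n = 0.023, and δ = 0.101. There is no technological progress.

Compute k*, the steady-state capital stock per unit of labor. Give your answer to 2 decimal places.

Steady state requires s·f(k) = (n + δ)·k, i.e. s·k^α = (n + δ)·k.
Dividing both sides by k: k^(1−α) = s / (n + δ).
k^0.75 = 0.36 / (0.023 + 0.101) = 0.36 / 0.124 = 2.9032
k* = 2.9032^(1/0.75) ≈ 4.1416

k* = 4.14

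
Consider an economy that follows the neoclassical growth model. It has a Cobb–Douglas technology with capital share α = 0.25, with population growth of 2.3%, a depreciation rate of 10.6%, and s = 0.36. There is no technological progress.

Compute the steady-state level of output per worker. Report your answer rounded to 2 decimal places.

In steady state, investment equals break-even investment: s·k^α = (n + δ)·k.
Dividing both sides by k: k^(1−α) = s / (n + δ).
k^0.75 = 0.36 / (0.023 + 0.106) = 0.36 / 0.129 = 2.7907
k* = 2.7907^(1/0.75) ≈ 3.9290
y* = (k*)^α = 3.9290^0.25 ≈ 1.4079

y* = 1.41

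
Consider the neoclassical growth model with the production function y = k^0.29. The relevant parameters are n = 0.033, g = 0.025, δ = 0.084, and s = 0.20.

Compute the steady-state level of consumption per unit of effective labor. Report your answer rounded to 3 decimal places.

In steady state, investment equals break-even investment: s·k^α = (n + g + δ)·k.
Rearranging, k^(1−α) = s / (n + g + δ).
k^0.71 = 0.20 / (0.033 + 0.025 + 0.084) = 0.20 / 0.142 = 1.4085
k* = 1.4085^(1/0.71) ≈ 1.6200
y* = (k*)^α = 1.6200^0.29 ≈ 1.1502
c* = (1 − s)·y* = (1 − 0.20) × 1.1502 ≈ 0.9202

c* = 0.920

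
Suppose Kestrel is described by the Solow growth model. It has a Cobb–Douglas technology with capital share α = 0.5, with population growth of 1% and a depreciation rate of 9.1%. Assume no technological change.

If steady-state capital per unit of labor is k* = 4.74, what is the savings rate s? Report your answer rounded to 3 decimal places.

s ≈ 0.220

In steady state, investment equals break-even investment: s·k^α = (n + δ)·k.
So s / (n + δ) = (k*)^(1−α) = 4.74^0.5 = 2.1772.
Therefore s = 2.1772 × (n + δ) = 2.1772 × 0.101 = 0.2199.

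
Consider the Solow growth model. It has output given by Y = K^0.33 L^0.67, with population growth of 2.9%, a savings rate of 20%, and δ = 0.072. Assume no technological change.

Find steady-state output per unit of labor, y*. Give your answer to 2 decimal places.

In steady state, investment equals break-even investment: s·k^α = (n + δ)·k.
Rearranging, k^(1−α) = s / (n + δ).
k^0.67 = 0.20 / (0.029 + 0.072) = 0.20 / 0.101 = 1.9802
k* = 1.9802^(1/0.67) ≈ 2.7724
y* = (k*)^α = 2.7724^0.33 ≈ 1.4000

y* = 1.40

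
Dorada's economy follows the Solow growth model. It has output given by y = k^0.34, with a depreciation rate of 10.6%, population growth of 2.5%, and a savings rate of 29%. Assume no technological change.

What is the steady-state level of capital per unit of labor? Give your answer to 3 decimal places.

k* = 3.334

Steady state requires s·f(k) = (n + δ)·k, i.e. s·k^α = (n + δ)·k.
Rearranging, k^(1−α) = s / (n + δ).
k^0.66 = 0.29 / (0.025 + 0.106) = 0.29 / 0.131 = 2.2137
k* = 2.2137^(1/0.66) ≈ 3.3336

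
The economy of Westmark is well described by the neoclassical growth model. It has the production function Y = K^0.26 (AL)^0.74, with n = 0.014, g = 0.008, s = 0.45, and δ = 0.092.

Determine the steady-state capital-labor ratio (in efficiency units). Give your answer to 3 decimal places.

In steady state, investment equals break-even investment: s·k^α = (n + g + δ)·k.
Rearranging, k^(1−α) = s / (n + g + δ).
k^0.74 = 0.45 / (0.014 + 0.008 + 0.092) = 0.45 / 0.114 = 3.9474
k* = 3.9474^(1/0.74) ≈ 6.3948

k* = 6.395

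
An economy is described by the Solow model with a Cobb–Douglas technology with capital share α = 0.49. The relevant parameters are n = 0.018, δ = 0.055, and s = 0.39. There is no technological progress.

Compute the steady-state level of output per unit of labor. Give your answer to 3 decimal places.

y* = 5.003

At the steady state, Δk = 0, so s·k^α = (n + δ)·k.
Rearranging, k^(1−α) = s / (n + δ).
k^0.51 = 0.39 / (0.018 + 0.055) = 0.39 / 0.073 = 5.3425
k* = 5.3425^(1/0.51) ≈ 26.7270
y* = (k*)^α = 26.7270^0.49 ≈ 5.0027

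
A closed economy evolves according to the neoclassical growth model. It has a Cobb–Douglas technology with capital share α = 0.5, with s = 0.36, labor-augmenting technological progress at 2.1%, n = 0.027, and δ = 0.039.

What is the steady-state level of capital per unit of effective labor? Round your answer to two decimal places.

In steady state, investment equals break-even investment: s·k^α = (n + g + δ)·k.
Rearranging, k^(1−α) = s / (n + g + δ).
k^0.5 = 0.36 / (0.027 + 0.021 + 0.039) = 0.36 / 0.087 = 4.1379
k* = 4.1379^(1/0.5) ≈ 17.1222

k* = 17.12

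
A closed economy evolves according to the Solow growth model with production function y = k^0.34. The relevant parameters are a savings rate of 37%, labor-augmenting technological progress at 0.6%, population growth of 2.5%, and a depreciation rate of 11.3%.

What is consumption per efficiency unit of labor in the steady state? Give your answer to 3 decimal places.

c* ≈ 1.024

At the steady state, Δk = 0, so s·k^α = (n + g + δ)·k.
Dividing both sides by k: k^(1−α) = s / (n + g + δ).
k^0.66 = 0.37 / (0.025 + 0.006 + 0.113) = 0.37 / 0.144 = 2.5694
k* = 2.5694^(1/0.66) ≈ 4.1779
y* = (k*)^α = 4.1779^0.34 ≈ 1.6260
c* = (1 − s)·y* = (1 − 0.37) × 1.6260 ≈ 1.0244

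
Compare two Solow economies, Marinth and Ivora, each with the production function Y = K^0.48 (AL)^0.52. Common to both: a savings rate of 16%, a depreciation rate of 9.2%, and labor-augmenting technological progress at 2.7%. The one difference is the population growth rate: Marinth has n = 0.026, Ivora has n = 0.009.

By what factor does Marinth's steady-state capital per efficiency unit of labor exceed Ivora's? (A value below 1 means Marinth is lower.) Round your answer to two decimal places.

Steady-state k* = [s/(n + g + δ)]^(1/(1−α)), so the ratio is [ (s_M/(n + g + δ)_M) / (s_I/(n + g + δ)_I) ]^1.9231.
s_M/(n + g + δ)_M = 0.16/0.145 = 1.1034; s_I/(n + g + δ)_I = 0.16/0.128 = 1.2500.
Ratio = (1.1034/1.2500)^1.9231 = 0.8827^1.9231 ≈ 0.7867

k*_M / k*_I ≈ 0.79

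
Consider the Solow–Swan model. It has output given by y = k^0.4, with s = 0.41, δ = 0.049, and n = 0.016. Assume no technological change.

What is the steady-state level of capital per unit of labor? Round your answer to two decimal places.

Steady state requires s·f(k) = (n + δ)·k, i.e. s·k^α = (n + δ)·k.
Rearranging, k^(1−α) = s / (n + δ).
k^0.6 = 0.41 / (0.016 + 0.049) = 0.41 / 0.065 = 6.3077
k* = 6.3077^(1/0.6) ≈ 21.5337

k* ≈ 21.53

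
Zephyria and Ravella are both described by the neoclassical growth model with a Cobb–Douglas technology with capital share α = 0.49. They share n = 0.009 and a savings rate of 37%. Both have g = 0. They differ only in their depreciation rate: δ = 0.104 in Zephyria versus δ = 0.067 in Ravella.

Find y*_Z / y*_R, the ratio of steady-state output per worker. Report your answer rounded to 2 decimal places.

Steady-state y* = [s/(n + δ)]^(α/(1−α)), so the ratio is [ (s_Z/(n + δ)_Z) / (s_R/(n + δ)_R) ]^0.9608.
s_Z/(n + δ)_Z = 0.37/0.113 = 3.2743; s_R/(n + δ)_R = 0.37/0.076 = 4.8684.
Ratio = (3.2743/4.8684)^0.9608 = 0.6726^0.9608 ≈ 0.6831

ratio ≈ 0.68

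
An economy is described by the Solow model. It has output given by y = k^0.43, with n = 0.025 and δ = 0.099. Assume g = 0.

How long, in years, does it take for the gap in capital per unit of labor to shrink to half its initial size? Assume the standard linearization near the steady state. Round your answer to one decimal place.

half-life ≈ 9.8 years

Near the steady state the convergence rate is λ = (1 − α)(n + δ).
λ = (1 − 0.43) × 0.124 = 0.57 × 0.124 = 0.07068
Half-life = ln 2 / λ = 0.6931 / 0.07068 ≈ 9.81 years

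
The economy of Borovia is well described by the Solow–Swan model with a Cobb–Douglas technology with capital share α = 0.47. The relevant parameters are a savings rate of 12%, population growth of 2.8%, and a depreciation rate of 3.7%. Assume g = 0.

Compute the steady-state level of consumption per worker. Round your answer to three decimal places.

At the steady state, Δk = 0, so s·k^α = (n + δ)·k.
Dividing both sides by k: k^(1−α) = s / (n + δ).
k^0.53 = 0.12 / (0.028 + 0.037) = 0.12 / 0.065 = 1.8462
k* = 1.8462^(1/0.53) ≈ 3.1799
y* = (k*)^α = 3.1799^0.47 ≈ 1.7224
c* = (1 − s)·y* = (1 − 0.12) × 1.7224 ≈ 1.5157

c* = 1.516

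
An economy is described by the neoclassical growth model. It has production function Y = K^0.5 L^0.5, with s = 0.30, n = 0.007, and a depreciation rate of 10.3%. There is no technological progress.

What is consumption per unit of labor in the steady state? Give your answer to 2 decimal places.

c* ≈ 1.91

In steady state, investment equals break-even investment: s·k^α = (n + δ)·k.
Rearranging, k^(1−α) = s / (n + δ).
k^0.5 = 0.30 / (0.007 + 0.103) = 0.30 / 0.110 = 2.7273
k* = 2.7273^(1/0.5) ≈ 7.4382
y* = (k*)^α = 7.4382^0.5 ≈ 2.7273
c* = (1 − s)·y* = (1 − 0.30) × 2.7273 ≈ 1.9091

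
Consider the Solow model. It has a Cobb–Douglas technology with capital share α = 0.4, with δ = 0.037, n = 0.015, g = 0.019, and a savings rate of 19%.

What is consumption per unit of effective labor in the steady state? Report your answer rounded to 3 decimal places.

c* = 1.561

At the steady state, Δk = 0, so s·k^α = (n + g + δ)·k.
Rearranging, k^(1−α) = s / (n + g + δ).
k^0.6 = 0.19 / (0.015 + 0.019 + 0.037) = 0.19 / 0.071 = 2.6761
k* = 2.6761^(1/0.6) ≈ 5.1583
y* = (k*)^α = 5.1583^0.4 ≈ 1.9275
c* = (1 − s)·y* = (1 − 0.19) × 1.9275 ≈ 1.5613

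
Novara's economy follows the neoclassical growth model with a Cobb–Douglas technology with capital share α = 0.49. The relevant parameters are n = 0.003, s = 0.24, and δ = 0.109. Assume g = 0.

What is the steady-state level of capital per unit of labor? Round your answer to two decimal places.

k* ≈ 4.46

Steady state requires s·f(k) = (n + δ)·k, i.e. s·k^α = (n + δ)·k.
Rearranging, k^(1−α) = s / (n + δ).
k^0.51 = 0.24 / (0.003 + 0.109) = 0.24 / 0.112 = 2.1429
k* = 2.1429^(1/0.51) ≈ 4.4568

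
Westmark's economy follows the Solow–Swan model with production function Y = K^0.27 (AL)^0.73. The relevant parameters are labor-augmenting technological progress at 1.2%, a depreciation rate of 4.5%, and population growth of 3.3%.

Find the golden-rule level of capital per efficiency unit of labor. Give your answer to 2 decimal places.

The golden rule sets f'(k) = n + g + δ, i.e. α·k^(α−1) = n + g + δ.
So k^(1−α) = α / (n + g + δ) = 0.27 / 0.090 = 3.0000.
k_gold = 3.0000^(1/0.73) ≈ 4.5039

k_gold ≈ 4.50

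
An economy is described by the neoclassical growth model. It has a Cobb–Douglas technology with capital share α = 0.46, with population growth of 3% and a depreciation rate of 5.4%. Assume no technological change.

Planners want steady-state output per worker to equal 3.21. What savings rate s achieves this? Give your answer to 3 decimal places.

In steady state, investment equals break-even investment: s·k^α = (n + δ)·k.
Since y* = [s/(n + δ)]^(α/(1−α)), we have s/(n + δ) = (y*)^((1−α)/α) = 3.21^1.1739 = 3.9318.
Therefore s = 3.9318 × (n + δ) = 3.9318 × 0.084 = 0.3303.

s ≈ 0.330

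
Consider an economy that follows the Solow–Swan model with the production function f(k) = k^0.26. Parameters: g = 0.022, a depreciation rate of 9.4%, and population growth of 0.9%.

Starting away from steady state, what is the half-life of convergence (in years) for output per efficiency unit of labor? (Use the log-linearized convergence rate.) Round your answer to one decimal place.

about 7.5 years

Near the steady state the convergence rate is λ = (1 − α)(n + g + δ).
λ = (1 − 0.26) × 0.125 = 0.74 × 0.125 = 0.0925
Half-life = ln 2 / λ = 0.6931 / 0.0925 ≈ 7.49 years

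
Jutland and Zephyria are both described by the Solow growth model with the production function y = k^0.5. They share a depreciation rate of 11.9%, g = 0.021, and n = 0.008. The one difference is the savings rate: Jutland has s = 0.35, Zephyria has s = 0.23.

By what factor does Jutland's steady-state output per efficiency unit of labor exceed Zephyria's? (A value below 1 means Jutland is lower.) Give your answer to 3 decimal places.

ratio ≈ 1.522

Steady-state y* = [s/(n + g + δ)]^(α/(1−α)), so the ratio is [ (s_J/(n + g + δ)_J) / (s_Z/(n + g + δ)_Z) ]^1.
s_J/(n + g + δ)_J = 0.35/0.148 = 2.3649; s_Z/(n + g + δ)_Z = 0.23/0.148 = 1.5541.
Ratio = (2.3649/1.5541)^1 = 1.5217^1 ≈ 1.5217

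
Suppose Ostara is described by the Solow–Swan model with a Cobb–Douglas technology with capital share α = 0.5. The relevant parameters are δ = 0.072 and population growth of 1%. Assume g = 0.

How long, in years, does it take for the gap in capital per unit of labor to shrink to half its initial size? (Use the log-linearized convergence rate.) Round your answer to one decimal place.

Near the steady state the convergence rate is λ = (1 − α)(n + δ).
λ = (1 − 0.5) × 0.082 = 0.5 × 0.082 = 0.0410
Half-life = ln 2 / λ = 0.6931 / 0.0410 ≈ 16.90 years

half-life ≈ 16.9 years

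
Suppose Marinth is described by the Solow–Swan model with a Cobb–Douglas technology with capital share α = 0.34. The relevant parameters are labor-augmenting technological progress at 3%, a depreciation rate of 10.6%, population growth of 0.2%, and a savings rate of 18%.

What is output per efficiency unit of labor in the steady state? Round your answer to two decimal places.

In steady state, investment equals break-even investment: s·k^α = (n + g + δ)·k.
Dividing both sides by k: k^(1−α) = s / (n + g + δ).
k^0.66 = 0.18 / (0.002 + 0.030 + 0.106) = 0.18 / 0.138 = 1.3043
k* = 1.3043^(1/0.66) ≈ 1.4956
y* = (k*)^α = 1.4956^0.34 ≈ 1.1467

y* = 1.15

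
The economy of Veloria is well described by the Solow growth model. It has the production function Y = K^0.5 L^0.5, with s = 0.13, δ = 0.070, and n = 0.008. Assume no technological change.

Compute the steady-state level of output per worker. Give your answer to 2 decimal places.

y* = 1.67

Steady state requires s·f(k) = (n + δ)·k, i.e. s·k^α = (n + δ)·k.
Dividing both sides by k: k^(1−α) = s / (n + δ).
k^0.5 = 0.13 / (0.008 + 0.070) = 0.13 / 0.078 = 1.6667
k* = 1.6667^(1/0.5) ≈ 2.7779
y* = (k*)^α = 2.7779^0.5 ≈ 1.6667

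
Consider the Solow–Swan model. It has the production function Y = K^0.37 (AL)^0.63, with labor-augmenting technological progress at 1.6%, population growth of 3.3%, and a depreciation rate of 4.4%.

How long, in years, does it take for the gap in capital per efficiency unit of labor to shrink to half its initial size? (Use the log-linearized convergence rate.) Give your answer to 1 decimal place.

about 11.8 years

Near the steady state the convergence rate is λ = (1 − α)(n + g + δ).
λ = (1 − 0.37) × 0.093 = 0.63 × 0.093 = 0.05859
Half-life = ln 2 / λ = 0.6931 / 0.05859 ≈ 11.83 years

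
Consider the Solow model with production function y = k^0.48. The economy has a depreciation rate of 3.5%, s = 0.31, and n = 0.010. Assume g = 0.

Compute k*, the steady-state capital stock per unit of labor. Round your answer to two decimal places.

k* = 40.91

In steady state, investment equals break-even investment: s·k^α = (n + δ)·k.
Rearranging, k^(1−α) = s / (n + δ).
k^0.52 = 0.31 / (0.010 + 0.035) = 0.31 / 0.045 = 6.8889
k* = 6.8889^(1/0.52) ≈ 40.9097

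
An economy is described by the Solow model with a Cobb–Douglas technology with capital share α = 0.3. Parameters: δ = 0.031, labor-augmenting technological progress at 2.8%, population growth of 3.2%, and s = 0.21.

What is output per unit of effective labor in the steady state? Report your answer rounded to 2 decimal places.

y* = 1.43

Steady state requires s·f(k) = (n + g + δ)·k, i.e. s·k^α = (n + g + δ)·k.
Dividing both sides by k: k^(1−α) = s / (n + g + δ).
k^0.7 = 0.21 / (0.032 + 0.028 + 0.031) = 0.21 / 0.091 = 2.3077
k* = 2.3077^(1/0.7) ≈ 3.3024
y* = (k*)^α = 3.3024^0.3 ≈ 1.4310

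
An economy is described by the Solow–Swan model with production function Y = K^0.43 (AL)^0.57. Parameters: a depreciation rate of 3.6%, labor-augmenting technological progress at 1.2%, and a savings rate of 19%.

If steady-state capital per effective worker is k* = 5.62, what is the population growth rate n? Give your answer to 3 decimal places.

n ≈ 0.023

Steady state requires s·f(k) = (n + g + δ)·k, i.e. s·k^α = (n + g + δ)·k.
So s / (n + g + δ) = (k*)^(1−α) = 5.62^0.57 = 2.6752.
Therefore n + g + δ = s / 2.6752 = 0.19 / 2.6752 = 0.0710, so n = 0.0710 − 0.048 = 0.0230.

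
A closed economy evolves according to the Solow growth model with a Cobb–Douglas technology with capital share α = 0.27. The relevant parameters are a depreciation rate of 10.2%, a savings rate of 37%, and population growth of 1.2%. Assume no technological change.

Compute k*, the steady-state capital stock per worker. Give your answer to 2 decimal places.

k* ≈ 5.02

In steady state, investment equals break-even investment: s·k^α = (n + δ)·k.
Rearranging, k^(1−α) = s / (n + δ).
k^0.73 = 0.37 / (0.012 + 0.102) = 0.37 / 0.114 = 3.2456
k* = 3.2456^(1/0.73) ≈ 5.0165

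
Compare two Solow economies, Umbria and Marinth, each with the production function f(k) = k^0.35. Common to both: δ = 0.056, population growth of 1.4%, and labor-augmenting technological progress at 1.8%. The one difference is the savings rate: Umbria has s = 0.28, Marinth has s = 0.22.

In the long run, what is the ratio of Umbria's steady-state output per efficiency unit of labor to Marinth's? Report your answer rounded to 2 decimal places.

y*_U / y*_M ≈ 1.14

Steady-state y* = [s/(n + g + δ)]^(α/(1−α)), so the ratio is [ (s_U/(n + g + δ)_U) / (s_M/(n + g + δ)_M) ]^0.5385.
s_U/(n + g + δ)_U = 0.28/0.088 = 3.1818; s_M/(n + g + δ)_M = 0.22/0.088 = 2.5000.
Ratio = (3.1818/2.5000)^0.5385 = 1.2727^0.5385 ≈ 1.1387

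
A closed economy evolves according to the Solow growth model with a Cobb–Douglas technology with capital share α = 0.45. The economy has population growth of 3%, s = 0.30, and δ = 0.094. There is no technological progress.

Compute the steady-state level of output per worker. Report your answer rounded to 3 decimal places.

y* ≈ 2.060

Steady state requires s·f(k) = (n + δ)·k, i.e. s·k^α = (n + δ)·k.
Rearranging, k^(1−α) = s / (n + δ).
k^0.55 = 0.30 / (0.030 + 0.094) = 0.30 / 0.124 = 2.4194
k* = 2.4194^(1/0.55) ≈ 4.9848
y* = (k*)^α = 4.9848^0.45 ≈ 2.0604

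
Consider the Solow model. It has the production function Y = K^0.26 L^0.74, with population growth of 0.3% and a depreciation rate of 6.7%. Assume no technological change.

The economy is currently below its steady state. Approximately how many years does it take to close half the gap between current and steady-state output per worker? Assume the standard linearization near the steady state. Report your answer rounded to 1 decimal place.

Near the steady state the convergence rate is λ = (1 − α)(n + δ).
λ = (1 − 0.26) × 0.070 = 0.74 × 0.070 = 0.0518
Half-life = ln 2 / λ = 0.6931 / 0.0518 ≈ 13.38 years

about 13.4 years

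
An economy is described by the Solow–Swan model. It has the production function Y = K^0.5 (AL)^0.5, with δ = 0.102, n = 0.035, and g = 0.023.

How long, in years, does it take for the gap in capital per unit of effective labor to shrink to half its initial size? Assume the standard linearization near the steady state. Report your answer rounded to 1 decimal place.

Near the steady state the convergence rate is λ = (1 − α)(n + g + δ).
λ = (1 − 0.5) × 0.160 = 0.5 × 0.160 = 0.0800
Half-life = ln 2 / λ = 0.6931 / 0.0800 ≈ 8.66 years

half-life ≈ 8.7 years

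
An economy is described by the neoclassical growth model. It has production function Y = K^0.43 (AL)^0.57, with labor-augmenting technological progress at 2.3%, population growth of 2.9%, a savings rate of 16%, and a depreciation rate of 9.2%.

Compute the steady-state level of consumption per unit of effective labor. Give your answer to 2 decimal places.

c* = 0.91

At the steady state, Δk = 0, so s·k^α = (n + g + δ)·k.
Rearranging, k^(1−α) = s / (n + g + δ).
k^0.57 = 0.16 / (0.029 + 0.023 + 0.092) = 0.16 / 0.144 = 1.1111
k* = 1.1111^(1/0.57) ≈ 1.2030
y* = (k*)^α = 1.2030^0.43 ≈ 1.0827
c* = (1 − s)·y* = (1 − 0.16) × 1.0827 ≈ 0.9095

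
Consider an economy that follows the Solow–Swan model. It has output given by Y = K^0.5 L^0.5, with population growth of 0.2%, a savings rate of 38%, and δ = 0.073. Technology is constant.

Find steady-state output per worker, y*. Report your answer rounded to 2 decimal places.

In steady state, investment equals break-even investment: s·k^α = (n + δ)·k.
Rearranging, k^(1−α) = s / (n + δ).
k^0.5 = 0.38 / (0.002 + 0.073) = 0.38 / 0.075 = 5.0667
k* = 5.0667^(1/0.5) ≈ 25.6714
y* = (k*)^α = 25.6714^0.5 ≈ 5.0667

y* = 5.07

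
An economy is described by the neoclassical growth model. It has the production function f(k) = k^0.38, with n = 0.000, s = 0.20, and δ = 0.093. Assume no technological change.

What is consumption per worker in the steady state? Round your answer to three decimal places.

c* = 1.279

At the steady state, Δk = 0, so s·k^α = (n + δ)·k.
Dividing both sides by k: k^(1−α) = s / (n + δ).
k^0.62 = 0.20 / (0.000 + 0.093) = 0.20 / 0.093 = 2.1505
k* = 2.1505^(1/0.62) ≈ 3.4384
y* = (k*)^α = 3.4384^0.38 ≈ 1.5989
c* = (1 − s)·y* = (1 − 0.20) × 1.5989 ≈ 1.2791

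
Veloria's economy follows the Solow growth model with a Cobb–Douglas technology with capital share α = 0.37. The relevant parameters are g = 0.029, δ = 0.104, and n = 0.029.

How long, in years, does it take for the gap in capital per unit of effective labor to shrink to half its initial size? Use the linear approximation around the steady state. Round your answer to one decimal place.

half-life ≈ 6.8 years

Near the steady state the convergence rate is λ = (1 − α)(n + g + δ).
λ = (1 − 0.37) × 0.162 = 0.63 × 0.162 = 0.10206
Half-life = ln 2 / λ = 0.6931 / 0.10206 ≈ 6.79 years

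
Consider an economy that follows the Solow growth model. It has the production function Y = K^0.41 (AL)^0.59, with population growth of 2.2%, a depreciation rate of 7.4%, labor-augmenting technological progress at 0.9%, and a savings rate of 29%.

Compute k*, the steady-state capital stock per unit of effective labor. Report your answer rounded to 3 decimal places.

k* = 5.595

At the steady state, Δk = 0, so s·k^α = (n + g + δ)·k.
Rearranging, k^(1−α) = s / (n + g + δ).
k^0.59 = 0.29 / (0.022 + 0.009 + 0.074) = 0.29 / 0.105 = 2.7619
k* = 2.7619^(1/0.59) ≈ 5.5951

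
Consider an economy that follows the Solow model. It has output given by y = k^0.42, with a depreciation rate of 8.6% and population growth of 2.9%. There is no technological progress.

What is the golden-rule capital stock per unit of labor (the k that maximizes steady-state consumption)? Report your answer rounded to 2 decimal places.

k_gold ≈ 9.33

The golden rule sets f'(k) = n + δ, i.e. α·k^(α−1) = n + δ.
So k^(1−α) = α / (n + δ) = 0.42 / 0.115 = 3.6522.
k_gold = 3.6522^(1/0.58) ≈ 9.3309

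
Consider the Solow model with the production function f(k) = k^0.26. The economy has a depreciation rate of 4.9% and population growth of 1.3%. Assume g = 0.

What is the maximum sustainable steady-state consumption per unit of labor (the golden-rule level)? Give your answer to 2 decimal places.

At the golden rule, f'(k) = n + δ, so α·k^(α−1) = n + δ and k_gold = (α/(n + δ))^(1/(1−α)).
k_gold = (0.26/0.062)^(1/0.74) = 4.1935^1.3514 ≈ 6.9398
c_gold = f(k_gold) − (n + δ)·k_gold = 1.6548 − 0.062×6.9398 ≈ 1.2245

c_gold ≈ 1.22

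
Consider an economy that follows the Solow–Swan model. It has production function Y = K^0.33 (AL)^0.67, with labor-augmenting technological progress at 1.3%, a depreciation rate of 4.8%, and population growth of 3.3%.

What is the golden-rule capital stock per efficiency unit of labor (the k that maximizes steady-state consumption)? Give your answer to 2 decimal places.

The golden rule sets f'(k) = n + g + δ, i.e. α·k^(α−1) = n + g + δ.
So k^(1−α) = α / (n + g + δ) = 0.33 / 0.094 = 3.5106.
k_gold = 3.5106^(1/0.67) ≈ 6.5163

k_gold ≈ 6.52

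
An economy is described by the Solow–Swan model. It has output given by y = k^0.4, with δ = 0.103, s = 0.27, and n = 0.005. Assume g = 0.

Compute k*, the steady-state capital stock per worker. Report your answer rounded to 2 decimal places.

k* = 4.61

Steady state requires s·f(k) = (n + δ)·k, i.e. s·k^α = (n + δ)·k.
Dividing both sides by k: k^(1−α) = s / (n + δ).
k^0.6 = 0.27 / (0.005 + 0.103) = 0.27 / 0.108 = 2.5000
k* = 2.5000^(1/0.6) ≈ 4.6050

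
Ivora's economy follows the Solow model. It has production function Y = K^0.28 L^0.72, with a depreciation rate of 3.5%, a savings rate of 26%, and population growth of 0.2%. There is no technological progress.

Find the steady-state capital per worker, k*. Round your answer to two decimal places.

In steady state, investment equals break-even investment: s·k^α = (n + δ)·k.
Dividing both sides by k: k^(1−α) = s / (n + δ).
k^0.72 = 0.26 / (0.002 + 0.035) = 0.26 / 0.037 = 7.0270
k* = 7.0270^(1/0.72) ≈ 14.9992

k* = 15.00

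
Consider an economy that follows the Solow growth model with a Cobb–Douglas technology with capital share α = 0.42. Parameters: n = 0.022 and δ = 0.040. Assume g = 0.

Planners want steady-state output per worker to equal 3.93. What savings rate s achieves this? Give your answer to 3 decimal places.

Steady state requires s·f(k) = (n + δ)·k, i.e. s·k^α = (n + δ)·k.
Since y* = [s/(n + δ)]^(α/(1−α)), we have s/(n + δ) = (y*)^((1−α)/α) = 3.93^1.381 = 6.6200.
Therefore s = 6.6200 × (n + δ) = 6.6200 × 0.062 = 0.4104.

s ≈ 0.410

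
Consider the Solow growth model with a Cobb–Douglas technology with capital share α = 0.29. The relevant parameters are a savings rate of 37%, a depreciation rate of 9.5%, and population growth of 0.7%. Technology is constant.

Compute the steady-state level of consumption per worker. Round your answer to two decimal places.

c* = 1.07

Steady state requires s·f(k) = (n + δ)·k, i.e. s·k^α = (n + δ)·k.
Dividing both sides by k: k^(1−α) = s / (n + δ).
k^0.71 = 0.37 / (0.007 + 0.095) = 0.37 / 0.102 = 3.6275
k* = 3.6275^(1/0.71) ≈ 6.1402
y* = (k*)^α = 6.1402^0.29 ≈ 1.6927
c* = (1 − s)·y* = (1 − 0.37) × 1.6927 ≈ 1.0664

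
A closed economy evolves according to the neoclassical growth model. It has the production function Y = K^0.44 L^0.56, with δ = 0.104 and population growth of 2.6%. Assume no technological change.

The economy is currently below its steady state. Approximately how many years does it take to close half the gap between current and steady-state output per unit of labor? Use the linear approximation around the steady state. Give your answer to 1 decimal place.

half-life ≈ 9.5 years

Near the steady state the convergence rate is λ = (1 − α)(n + δ).
λ = (1 − 0.44) × 0.130 = 0.56 × 0.130 = 0.0728
Half-life = ln 2 / λ = 0.6931 / 0.0728 ≈ 9.52 years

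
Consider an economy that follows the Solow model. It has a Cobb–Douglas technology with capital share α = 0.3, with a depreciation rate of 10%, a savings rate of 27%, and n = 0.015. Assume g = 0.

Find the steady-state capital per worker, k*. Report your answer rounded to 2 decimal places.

At the steady state, Δk = 0, so s·k^α = (n + δ)·k.
Rearranging, k^(1−α) = s / (n + δ).
k^0.7 = 0.27 / (0.015 + 0.100) = 0.27 / 0.115 = 2.3478
k* = 2.3478^(1/0.7) ≈ 3.3847

k* ≈ 3.38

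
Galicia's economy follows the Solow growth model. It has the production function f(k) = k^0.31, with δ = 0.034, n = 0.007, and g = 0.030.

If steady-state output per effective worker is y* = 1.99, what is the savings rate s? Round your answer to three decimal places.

At the steady state, Δk = 0, so s·k^α = (n + g + δ)·k.
Since y* = [s/(n + g + δ)]^(α/(1−α)), we have s/(n + g + δ) = (y*)^((1−α)/α) = 1.99^2.2258 = 4.6258.
Therefore s = 4.6258 × (n + g + δ) = 4.6258 × 0.071 = 0.3284.

s ≈ 0.328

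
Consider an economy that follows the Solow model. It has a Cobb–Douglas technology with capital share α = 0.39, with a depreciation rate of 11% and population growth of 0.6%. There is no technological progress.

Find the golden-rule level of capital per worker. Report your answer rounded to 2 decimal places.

k_gold ≈ 7.30

The golden rule sets f'(k) = n + δ, i.e. α·k^(α−1) = n + δ.
So k^(1−α) = α / (n + δ) = 0.39 / 0.116 = 3.3621.
k_gold = 3.3621^(1/0.61) ≈ 7.2996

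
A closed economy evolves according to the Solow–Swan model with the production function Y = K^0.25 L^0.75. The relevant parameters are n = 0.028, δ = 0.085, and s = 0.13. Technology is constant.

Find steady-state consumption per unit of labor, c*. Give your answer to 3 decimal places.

In steady state, investment equals break-even investment: s·k^α = (n + δ)·k.
Dividing both sides by k: k^(1−α) = s / (n + δ).
k^0.75 = 0.13 / (0.028 + 0.085) = 0.13 / 0.113 = 1.1504
k* = 1.1504^(1/0.75) ≈ 1.2054
y* = (k*)^α = 1.2054^0.25 ≈ 1.0478
c* = (1 − s)·y* = (1 − 0.13) × 1.0478 ≈ 0.9116

c* ≈ 0.912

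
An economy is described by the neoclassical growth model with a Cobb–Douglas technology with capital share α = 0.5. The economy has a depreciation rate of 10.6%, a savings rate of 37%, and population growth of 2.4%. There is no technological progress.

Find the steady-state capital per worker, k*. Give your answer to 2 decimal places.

k* = 8.10

In steady state, investment equals break-even investment: s·k^α = (n + δ)·k.
Dividing both sides by k: k^(1−α) = s / (n + δ).
k^0.5 = 0.37 / (0.024 + 0.106) = 0.37 / 0.130 = 2.8462
k* = 2.8462^(1/0.5) ≈ 8.1009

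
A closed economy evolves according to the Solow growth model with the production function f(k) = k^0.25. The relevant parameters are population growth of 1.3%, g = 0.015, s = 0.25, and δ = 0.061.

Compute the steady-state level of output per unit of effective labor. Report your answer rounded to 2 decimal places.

y* = 1.41

At the steady state, Δk = 0, so s·k^α = (n + g + δ)·k.
Rearranging, k^(1−α) = s / (n + g + δ).
k^0.75 = 0.25 / (0.013 + 0.015 + 0.061) = 0.25 / 0.089 = 2.8090
k* = 2.8090^(1/0.75) ≈ 3.9634
y* = (k*)^α = 3.9634^0.25 ≈ 1.4110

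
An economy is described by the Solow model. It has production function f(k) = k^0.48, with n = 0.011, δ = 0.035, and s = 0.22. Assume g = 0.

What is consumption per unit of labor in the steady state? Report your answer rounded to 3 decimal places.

In steady state, investment equals break-even investment: s·k^α = (n + δ)·k.
Dividing both sides by k: k^(1−α) = s / (n + δ).
k^0.52 = 0.22 / (0.011 + 0.035) = 0.22 / 0.046 = 4.7826
k* = 4.7826^(1/0.52) ≈ 20.2790
y* = (k*)^α = 20.2790^0.48 ≈ 4.2402
c* = (1 − s)·y* = (1 − 0.22) × 4.2402 ≈ 3.3074

c* ≈ 3.307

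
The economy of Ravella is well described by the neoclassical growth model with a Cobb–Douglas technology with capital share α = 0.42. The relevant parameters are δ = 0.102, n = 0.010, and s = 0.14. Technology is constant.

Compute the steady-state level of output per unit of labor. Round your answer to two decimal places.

Steady state requires s·f(k) = (n + δ)·k, i.e. s·k^α = (n + δ)·k.
Dividing both sides by k: k^(1−α) = s / (n + δ).
k^0.58 = 0.14 / (0.010 + 0.102) = 0.14 / 0.112 = 1.2500
k* = 1.2500^(1/0.58) ≈ 1.4692
y* = (k*)^α = 1.4692^0.42 ≈ 1.1754

y* ≈ 1.18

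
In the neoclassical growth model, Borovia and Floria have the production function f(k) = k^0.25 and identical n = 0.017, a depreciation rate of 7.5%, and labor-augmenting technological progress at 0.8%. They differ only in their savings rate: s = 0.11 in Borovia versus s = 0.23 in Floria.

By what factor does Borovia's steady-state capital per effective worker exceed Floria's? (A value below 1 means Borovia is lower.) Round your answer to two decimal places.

ratio ≈ 0.37

Steady-state k* = [s/(n + g + δ)]^(1/(1−α)), so the ratio is [ (s_B/(n + g + δ)_B) / (s_F/(n + g + δ)_F) ]^1.3333.
s_B/(n + g + δ)_B = 0.11/0.100 = 1.1000; s_F/(n + g + δ)_F = 0.23/0.100 = 2.3000.
Ratio = (1.1000/2.3000)^1.3333 = 0.4783^1.3333 ≈ 0.3741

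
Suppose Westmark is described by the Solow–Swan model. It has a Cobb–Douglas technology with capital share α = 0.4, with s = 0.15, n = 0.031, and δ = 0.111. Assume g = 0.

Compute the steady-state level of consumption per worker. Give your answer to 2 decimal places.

c* = 0.88

At the steady state, Δk = 0, so s·k^α = (n + δ)·k.
Rearranging, k^(1−α) = s / (n + δ).
k^0.6 = 0.15 / (0.031 + 0.111) = 0.15 / 0.142 = 1.0563
k* = 1.0563^(1/0.6) ≈ 1.0956
y* = (k*)^α = 1.0956^0.4 ≈ 1.0372
c* = (1 − s)·y* = (1 − 0.15) × 1.0372 ≈ 0.8816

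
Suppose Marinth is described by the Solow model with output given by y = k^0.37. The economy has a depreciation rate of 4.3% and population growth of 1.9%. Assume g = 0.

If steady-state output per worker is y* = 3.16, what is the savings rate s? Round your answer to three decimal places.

s ≈ 0.440

Steady state requires s·f(k) = (n + δ)·k, i.e. s·k^α = (n + δ)·k.
Since y* = [s/(n + δ)]^(α/(1−α)), we have s/(n + δ) = (y*)^((1−α)/α) = 3.16^1.7027 = 7.0928.
Therefore s = 7.0928 × (n + δ) = 7.0928 × 0.062 = 0.4398.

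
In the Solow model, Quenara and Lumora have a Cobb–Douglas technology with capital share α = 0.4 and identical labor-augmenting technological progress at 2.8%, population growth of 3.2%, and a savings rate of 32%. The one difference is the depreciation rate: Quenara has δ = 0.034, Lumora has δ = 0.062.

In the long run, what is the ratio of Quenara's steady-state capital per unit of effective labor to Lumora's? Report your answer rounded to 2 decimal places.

k*_Q / k*_L ≈ 1.54

Steady-state k* = [s/(n + g + δ)]^(1/(1−α)), so the ratio is [ (s_Q/(n + g + δ)_Q) / (s_L/(n + g + δ)_L) ]^1.6667.
s_Q/(n + g + δ)_Q = 0.32/0.094 = 3.4043; s_L/(n + g + δ)_L = 0.32/0.122 = 2.6230.
Ratio = (3.4043/2.6230)^1.6667 = 1.2979^1.6667 ≈ 1.5443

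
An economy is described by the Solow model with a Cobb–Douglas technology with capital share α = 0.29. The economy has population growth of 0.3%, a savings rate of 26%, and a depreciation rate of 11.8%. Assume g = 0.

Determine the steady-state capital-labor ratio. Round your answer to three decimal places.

At the steady state, Δk = 0, so s·k^α = (n + δ)·k.
Rearranging, k^(1−α) = s / (n + δ).
k^0.71 = 0.26 / (0.003 + 0.118) = 0.26 / 0.121 = 2.1488
k* = 2.1488^(1/0.71) ≈ 2.9368

k* = 2.937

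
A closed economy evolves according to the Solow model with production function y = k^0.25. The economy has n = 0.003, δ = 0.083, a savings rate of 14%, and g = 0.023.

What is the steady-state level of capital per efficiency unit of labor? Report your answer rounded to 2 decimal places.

In steady state, investment equals break-even investment: s·k^α = (n + g + δ)·k.
Rearranging, k^(1−α) = s / (n + g + δ).
k^0.75 = 0.14 / (0.003 + 0.023 + 0.083) = 0.14 / 0.109 = 1.2844
k* = 1.2844^(1/0.75) ≈ 1.3962

k* = 1.40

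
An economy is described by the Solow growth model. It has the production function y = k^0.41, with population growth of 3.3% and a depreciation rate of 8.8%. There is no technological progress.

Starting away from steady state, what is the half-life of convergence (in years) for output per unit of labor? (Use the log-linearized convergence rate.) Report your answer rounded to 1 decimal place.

Near the steady state the convergence rate is λ = (1 − α)(n + δ).
λ = (1 − 0.41) × 0.121 = 0.59 × 0.121 = 0.07139
Half-life = ln 2 / λ = 0.6931 / 0.07139 ≈ 9.71 years

about 9.7 years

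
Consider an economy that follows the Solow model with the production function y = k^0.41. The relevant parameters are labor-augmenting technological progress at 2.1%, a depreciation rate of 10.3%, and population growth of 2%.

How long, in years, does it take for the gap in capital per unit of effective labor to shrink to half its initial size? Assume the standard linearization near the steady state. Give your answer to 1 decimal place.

Near the steady state the convergence rate is λ = (1 − α)(n + g + δ).
λ = (1 − 0.41) × 0.144 = 0.59 × 0.144 = 0.08496
Half-life = ln 2 / λ = 0.6931 / 0.08496 ≈ 8.16 years

t_½ ≈ 8.2 years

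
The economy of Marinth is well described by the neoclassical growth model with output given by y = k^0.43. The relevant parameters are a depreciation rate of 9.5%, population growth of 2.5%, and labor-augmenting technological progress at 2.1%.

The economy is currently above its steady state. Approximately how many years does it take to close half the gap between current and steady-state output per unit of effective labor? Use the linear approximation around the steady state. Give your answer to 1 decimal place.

half-life ≈ 8.6 years

Near the steady state the convergence rate is λ = (1 − α)(n + g + δ).
λ = (1 − 0.43) × 0.141 = 0.57 × 0.141 = 0.08037
Half-life = ln 2 / λ = 0.6931 / 0.08037 ≈ 8.62 years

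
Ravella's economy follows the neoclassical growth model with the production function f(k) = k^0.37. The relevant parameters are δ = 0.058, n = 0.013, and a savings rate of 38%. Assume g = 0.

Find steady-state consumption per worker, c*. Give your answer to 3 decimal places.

c* ≈ 1.661

At the steady state, Δk = 0, so s·k^α = (n + δ)·k.
Dividing both sides by k: k^(1−α) = s / (n + δ).
k^0.63 = 0.38 / (0.013 + 0.058) = 0.38 / 0.071 = 5.3521
k* = 5.3521^(1/0.63) ≈ 14.3347
y* = (k*)^α = 14.3347^0.37 ≈ 2.6783
c* = (1 − s)·y* = (1 − 0.38) × 2.6783 ≈ 1.6605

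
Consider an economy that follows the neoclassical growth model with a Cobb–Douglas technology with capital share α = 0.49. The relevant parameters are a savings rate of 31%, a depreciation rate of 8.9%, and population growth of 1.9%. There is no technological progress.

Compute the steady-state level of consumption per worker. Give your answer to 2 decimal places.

Steady state requires s·f(k) = (n + δ)·k, i.e. s·k^α = (n + δ)·k.
Dividing both sides by k: k^(1−α) = s / (n + δ).
k^0.51 = 0.31 / (0.019 + 0.089) = 0.31 / 0.108 = 2.8704
k* = 2.8704^(1/0.51) ≈ 7.9054
y* = (k*)^α = 7.9054^0.49 ≈ 2.7541
c* = (1 − s)·y* = (1 − 0.31) × 2.7541 ≈ 1.9003

c* ≈ 1.90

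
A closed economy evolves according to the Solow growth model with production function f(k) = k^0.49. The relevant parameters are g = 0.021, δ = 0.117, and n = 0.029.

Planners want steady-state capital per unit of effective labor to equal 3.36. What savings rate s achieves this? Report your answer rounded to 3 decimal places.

Steady state requires s·f(k) = (n + g + δ)·k, i.e. s·k^α = (n + g + δ)·k.
So s / (n + g + δ) = (k*)^(1−α) = 3.36^0.51 = 1.8554.
Therefore s = 1.8554 × (n + g + δ) = 1.8554 × 0.167 = 0.3099.

s ≈ 0.310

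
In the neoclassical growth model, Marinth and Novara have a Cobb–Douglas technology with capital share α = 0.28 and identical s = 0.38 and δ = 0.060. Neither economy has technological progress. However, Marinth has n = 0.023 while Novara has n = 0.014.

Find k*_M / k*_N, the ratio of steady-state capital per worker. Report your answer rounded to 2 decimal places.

Steady-state k* = [s/(n + δ)]^(1/(1−α)), so the ratio is [ (s_M/(n + δ)_M) / (s_N/(n + δ)_N) ]^1.3889.
s_M/(n + δ)_M = 0.38/0.083 = 4.5783; s_N/(n + δ)_N = 0.38/0.074 = 5.1351.
Ratio = (4.5783/5.1351)^1.3889 = 0.8916^1.3889 ≈ 0.8527

k*_M / k*_N ≈ 0.85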